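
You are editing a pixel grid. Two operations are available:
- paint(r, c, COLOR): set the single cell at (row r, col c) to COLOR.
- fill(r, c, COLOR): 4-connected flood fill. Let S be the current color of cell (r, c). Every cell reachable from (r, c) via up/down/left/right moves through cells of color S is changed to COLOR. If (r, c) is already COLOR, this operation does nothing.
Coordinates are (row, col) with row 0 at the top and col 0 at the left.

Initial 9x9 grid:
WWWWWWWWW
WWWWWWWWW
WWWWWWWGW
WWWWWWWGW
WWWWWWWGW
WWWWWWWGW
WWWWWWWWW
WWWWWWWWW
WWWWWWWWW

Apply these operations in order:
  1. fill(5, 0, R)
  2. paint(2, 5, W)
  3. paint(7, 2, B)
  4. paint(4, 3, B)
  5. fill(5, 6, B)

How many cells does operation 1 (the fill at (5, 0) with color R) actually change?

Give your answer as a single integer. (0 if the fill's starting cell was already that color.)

After op 1 fill(5,0,R) [77 cells changed]:
RRRRRRRRR
RRRRRRRRR
RRRRRRRGR
RRRRRRRGR
RRRRRRRGR
RRRRRRRGR
RRRRRRRRR
RRRRRRRRR
RRRRRRRRR

Answer: 77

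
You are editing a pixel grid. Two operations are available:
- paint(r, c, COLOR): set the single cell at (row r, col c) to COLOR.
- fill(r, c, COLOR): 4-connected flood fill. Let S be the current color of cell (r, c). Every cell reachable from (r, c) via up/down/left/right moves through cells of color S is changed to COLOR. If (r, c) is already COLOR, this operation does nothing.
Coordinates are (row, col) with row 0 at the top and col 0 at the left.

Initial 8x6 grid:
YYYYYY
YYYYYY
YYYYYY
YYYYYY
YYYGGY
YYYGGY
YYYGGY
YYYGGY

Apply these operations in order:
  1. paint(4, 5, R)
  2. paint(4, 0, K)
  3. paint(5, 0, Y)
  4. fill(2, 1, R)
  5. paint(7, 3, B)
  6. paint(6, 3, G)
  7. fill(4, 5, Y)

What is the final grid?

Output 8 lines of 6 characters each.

After op 1 paint(4,5,R):
YYYYYY
YYYYYY
YYYYYY
YYYYYY
YYYGGR
YYYGGY
YYYGGY
YYYGGY
After op 2 paint(4,0,K):
YYYYYY
YYYYYY
YYYYYY
YYYYYY
KYYGGR
YYYGGY
YYYGGY
YYYGGY
After op 3 paint(5,0,Y):
YYYYYY
YYYYYY
YYYYYY
YYYYYY
KYYGGR
YYYGGY
YYYGGY
YYYGGY
After op 4 fill(2,1,R) [35 cells changed]:
RRRRRR
RRRRRR
RRRRRR
RRRRRR
KRRGGR
RRRGGY
RRRGGY
RRRGGY
After op 5 paint(7,3,B):
RRRRRR
RRRRRR
RRRRRR
RRRRRR
KRRGGR
RRRGGY
RRRGGY
RRRBGY
After op 6 paint(6,3,G):
RRRRRR
RRRRRR
RRRRRR
RRRRRR
KRRGGR
RRRGGY
RRRGGY
RRRBGY
After op 7 fill(4,5,Y) [36 cells changed]:
YYYYYY
YYYYYY
YYYYYY
YYYYYY
KYYGGY
YYYGGY
YYYGGY
YYYBGY

Answer: YYYYYY
YYYYYY
YYYYYY
YYYYYY
KYYGGY
YYYGGY
YYYGGY
YYYBGY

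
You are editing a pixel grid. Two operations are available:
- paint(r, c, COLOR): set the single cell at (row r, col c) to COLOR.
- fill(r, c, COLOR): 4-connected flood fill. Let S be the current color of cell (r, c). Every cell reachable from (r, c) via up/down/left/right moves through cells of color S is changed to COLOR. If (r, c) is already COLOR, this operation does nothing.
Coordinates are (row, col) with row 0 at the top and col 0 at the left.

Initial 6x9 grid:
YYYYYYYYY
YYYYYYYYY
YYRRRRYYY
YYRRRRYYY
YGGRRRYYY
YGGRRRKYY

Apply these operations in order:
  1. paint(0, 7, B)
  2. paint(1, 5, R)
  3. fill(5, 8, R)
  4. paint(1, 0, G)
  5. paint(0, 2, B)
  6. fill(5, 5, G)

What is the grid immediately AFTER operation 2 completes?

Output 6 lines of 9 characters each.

Answer: YYYYYYYBY
YYYYYRYYY
YYRRRRYYY
YYRRRRYYY
YGGRRRYYY
YGGRRRKYY

Derivation:
After op 1 paint(0,7,B):
YYYYYYYBY
YYYYYYYYY
YYRRRRYYY
YYRRRRYYY
YGGRRRYYY
YGGRRRKYY
After op 2 paint(1,5,R):
YYYYYYYBY
YYYYYRYYY
YYRRRRYYY
YYRRRRYYY
YGGRRRYYY
YGGRRRKYY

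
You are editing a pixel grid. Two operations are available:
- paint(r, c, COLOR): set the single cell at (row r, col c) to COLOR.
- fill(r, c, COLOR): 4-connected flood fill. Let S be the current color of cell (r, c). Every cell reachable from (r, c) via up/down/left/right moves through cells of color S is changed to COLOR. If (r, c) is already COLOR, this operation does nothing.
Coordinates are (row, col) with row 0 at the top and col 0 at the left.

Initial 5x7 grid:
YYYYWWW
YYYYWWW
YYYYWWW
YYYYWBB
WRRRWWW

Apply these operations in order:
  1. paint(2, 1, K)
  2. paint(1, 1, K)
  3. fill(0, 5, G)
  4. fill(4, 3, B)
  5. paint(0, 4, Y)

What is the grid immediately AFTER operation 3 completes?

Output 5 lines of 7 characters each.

After op 1 paint(2,1,K):
YYYYWWW
YYYYWWW
YKYYWWW
YYYYWBB
WRRRWWW
After op 2 paint(1,1,K):
YYYYWWW
YKYYWWW
YKYYWWW
YYYYWBB
WRRRWWW
After op 3 fill(0,5,G) [13 cells changed]:
YYYYGGG
YKYYGGG
YKYYGGG
YYYYGBB
WRRRGGG

Answer: YYYYGGG
YKYYGGG
YKYYGGG
YYYYGBB
WRRRGGG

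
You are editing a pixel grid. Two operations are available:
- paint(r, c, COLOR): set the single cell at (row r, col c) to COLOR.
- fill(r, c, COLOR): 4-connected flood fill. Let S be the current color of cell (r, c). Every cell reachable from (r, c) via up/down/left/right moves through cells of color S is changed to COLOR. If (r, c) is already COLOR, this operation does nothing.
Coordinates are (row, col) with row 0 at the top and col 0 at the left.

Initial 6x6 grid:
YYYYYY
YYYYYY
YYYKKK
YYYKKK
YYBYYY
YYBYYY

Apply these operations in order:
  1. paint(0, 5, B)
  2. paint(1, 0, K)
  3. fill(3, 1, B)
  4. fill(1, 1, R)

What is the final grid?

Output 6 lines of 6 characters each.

After op 1 paint(0,5,B):
YYYYYB
YYYYYY
YYYKKK
YYYKKK
YYBYYY
YYBYYY
After op 2 paint(1,0,K):
YYYYYB
KYYYYY
YYYKKK
YYYKKK
YYBYYY
YYBYYY
After op 3 fill(3,1,B) [20 cells changed]:
BBBBBB
KBBBBB
BBBKKK
BBBKKK
BBBYYY
BBBYYY
After op 4 fill(1,1,R) [23 cells changed]:
RRRRRR
KRRRRR
RRRKKK
RRRKKK
RRRYYY
RRRYYY

Answer: RRRRRR
KRRRRR
RRRKKK
RRRKKK
RRRYYY
RRRYYY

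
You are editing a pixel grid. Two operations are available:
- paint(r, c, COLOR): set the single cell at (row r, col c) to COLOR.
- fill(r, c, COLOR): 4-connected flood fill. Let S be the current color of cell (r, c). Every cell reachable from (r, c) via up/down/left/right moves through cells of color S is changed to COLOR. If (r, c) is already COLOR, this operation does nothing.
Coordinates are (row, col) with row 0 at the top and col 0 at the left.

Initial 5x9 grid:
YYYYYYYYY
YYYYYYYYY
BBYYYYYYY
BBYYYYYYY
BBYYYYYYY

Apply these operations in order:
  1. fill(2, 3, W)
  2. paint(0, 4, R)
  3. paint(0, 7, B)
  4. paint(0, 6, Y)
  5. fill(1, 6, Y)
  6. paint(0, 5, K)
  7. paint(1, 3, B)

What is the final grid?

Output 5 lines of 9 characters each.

Answer: YYYYRKYBY
YYYBYYYYY
BBYYYYYYY
BBYYYYYYY
BBYYYYYYY

Derivation:
After op 1 fill(2,3,W) [39 cells changed]:
WWWWWWWWW
WWWWWWWWW
BBWWWWWWW
BBWWWWWWW
BBWWWWWWW
After op 2 paint(0,4,R):
WWWWRWWWW
WWWWWWWWW
BBWWWWWWW
BBWWWWWWW
BBWWWWWWW
After op 3 paint(0,7,B):
WWWWRWWBW
WWWWWWWWW
BBWWWWWWW
BBWWWWWWW
BBWWWWWWW
After op 4 paint(0,6,Y):
WWWWRWYBW
WWWWWWWWW
BBWWWWWWW
BBWWWWWWW
BBWWWWWWW
After op 5 fill(1,6,Y) [36 cells changed]:
YYYYRYYBY
YYYYYYYYY
BBYYYYYYY
BBYYYYYYY
BBYYYYYYY
After op 6 paint(0,5,K):
YYYYRKYBY
YYYYYYYYY
BBYYYYYYY
BBYYYYYYY
BBYYYYYYY
After op 7 paint(1,3,B):
YYYYRKYBY
YYYBYYYYY
BBYYYYYYY
BBYYYYYYY
BBYYYYYYY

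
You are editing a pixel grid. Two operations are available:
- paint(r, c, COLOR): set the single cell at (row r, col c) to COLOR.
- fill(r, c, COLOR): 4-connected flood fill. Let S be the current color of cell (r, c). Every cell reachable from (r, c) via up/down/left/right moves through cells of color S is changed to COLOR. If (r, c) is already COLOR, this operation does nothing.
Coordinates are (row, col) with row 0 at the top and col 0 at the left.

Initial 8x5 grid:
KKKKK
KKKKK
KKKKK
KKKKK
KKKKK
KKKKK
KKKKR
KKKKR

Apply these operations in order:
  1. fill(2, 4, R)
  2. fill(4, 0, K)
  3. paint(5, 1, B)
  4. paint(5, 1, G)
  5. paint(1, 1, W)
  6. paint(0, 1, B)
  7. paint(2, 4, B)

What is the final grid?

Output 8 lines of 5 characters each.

Answer: KBKKK
KWKKK
KKKKB
KKKKK
KKKKK
KGKKK
KKKKK
KKKKK

Derivation:
After op 1 fill(2,4,R) [38 cells changed]:
RRRRR
RRRRR
RRRRR
RRRRR
RRRRR
RRRRR
RRRRR
RRRRR
After op 2 fill(4,0,K) [40 cells changed]:
KKKKK
KKKKK
KKKKK
KKKKK
KKKKK
KKKKK
KKKKK
KKKKK
After op 3 paint(5,1,B):
KKKKK
KKKKK
KKKKK
KKKKK
KKKKK
KBKKK
KKKKK
KKKKK
After op 4 paint(5,1,G):
KKKKK
KKKKK
KKKKK
KKKKK
KKKKK
KGKKK
KKKKK
KKKKK
After op 5 paint(1,1,W):
KKKKK
KWKKK
KKKKK
KKKKK
KKKKK
KGKKK
KKKKK
KKKKK
After op 6 paint(0,1,B):
KBKKK
KWKKK
KKKKK
KKKKK
KKKKK
KGKKK
KKKKK
KKKKK
After op 7 paint(2,4,B):
KBKKK
KWKKK
KKKKB
KKKKK
KKKKK
KGKKK
KKKKK
KKKKK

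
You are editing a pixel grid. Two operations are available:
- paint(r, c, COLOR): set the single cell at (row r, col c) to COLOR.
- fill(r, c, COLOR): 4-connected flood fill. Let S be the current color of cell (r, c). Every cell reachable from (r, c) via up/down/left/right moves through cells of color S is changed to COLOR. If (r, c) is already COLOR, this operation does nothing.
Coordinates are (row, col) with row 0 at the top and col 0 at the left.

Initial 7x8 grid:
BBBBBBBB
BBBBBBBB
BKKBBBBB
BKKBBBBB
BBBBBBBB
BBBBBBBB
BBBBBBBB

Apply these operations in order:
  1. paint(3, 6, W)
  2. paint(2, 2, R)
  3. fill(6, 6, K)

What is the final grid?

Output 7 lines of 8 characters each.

Answer: KKKKKKKK
KKKKKKKK
KKRKKKKK
KKKKKKWK
KKKKKKKK
KKKKKKKK
KKKKKKKK

Derivation:
After op 1 paint(3,6,W):
BBBBBBBB
BBBBBBBB
BKKBBBBB
BKKBBBWB
BBBBBBBB
BBBBBBBB
BBBBBBBB
After op 2 paint(2,2,R):
BBBBBBBB
BBBBBBBB
BKRBBBBB
BKKBBBWB
BBBBBBBB
BBBBBBBB
BBBBBBBB
After op 3 fill(6,6,K) [51 cells changed]:
KKKKKKKK
KKKKKKKK
KKRKKKKK
KKKKKKWK
KKKKKKKK
KKKKKKKK
KKKKKKKK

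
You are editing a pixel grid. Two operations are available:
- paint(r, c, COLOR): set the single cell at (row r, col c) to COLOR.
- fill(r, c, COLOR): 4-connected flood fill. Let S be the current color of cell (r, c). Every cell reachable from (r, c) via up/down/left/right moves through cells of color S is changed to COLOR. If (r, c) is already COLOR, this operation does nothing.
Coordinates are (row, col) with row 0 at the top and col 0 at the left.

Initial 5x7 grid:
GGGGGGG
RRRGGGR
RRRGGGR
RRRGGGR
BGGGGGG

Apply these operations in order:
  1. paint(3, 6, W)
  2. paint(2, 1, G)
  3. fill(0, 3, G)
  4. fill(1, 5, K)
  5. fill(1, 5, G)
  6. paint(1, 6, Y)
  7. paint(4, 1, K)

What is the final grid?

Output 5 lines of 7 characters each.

After op 1 paint(3,6,W):
GGGGGGG
RRRGGGR
RRRGGGR
RRRGGGW
BGGGGGG
After op 2 paint(2,1,G):
GGGGGGG
RRRGGGR
RGRGGGR
RRRGGGW
BGGGGGG
After op 3 fill(0,3,G) [0 cells changed]:
GGGGGGG
RRRGGGR
RGRGGGR
RRRGGGW
BGGGGGG
After op 4 fill(1,5,K) [22 cells changed]:
KKKKKKK
RRRKKKR
RGRKKKR
RRRKKKW
BKKKKKK
After op 5 fill(1,5,G) [22 cells changed]:
GGGGGGG
RRRGGGR
RGRGGGR
RRRGGGW
BGGGGGG
After op 6 paint(1,6,Y):
GGGGGGG
RRRGGGY
RGRGGGR
RRRGGGW
BGGGGGG
After op 7 paint(4,1,K):
GGGGGGG
RRRGGGY
RGRGGGR
RRRGGGW
BKGGGGG

Answer: GGGGGGG
RRRGGGY
RGRGGGR
RRRGGGW
BKGGGGG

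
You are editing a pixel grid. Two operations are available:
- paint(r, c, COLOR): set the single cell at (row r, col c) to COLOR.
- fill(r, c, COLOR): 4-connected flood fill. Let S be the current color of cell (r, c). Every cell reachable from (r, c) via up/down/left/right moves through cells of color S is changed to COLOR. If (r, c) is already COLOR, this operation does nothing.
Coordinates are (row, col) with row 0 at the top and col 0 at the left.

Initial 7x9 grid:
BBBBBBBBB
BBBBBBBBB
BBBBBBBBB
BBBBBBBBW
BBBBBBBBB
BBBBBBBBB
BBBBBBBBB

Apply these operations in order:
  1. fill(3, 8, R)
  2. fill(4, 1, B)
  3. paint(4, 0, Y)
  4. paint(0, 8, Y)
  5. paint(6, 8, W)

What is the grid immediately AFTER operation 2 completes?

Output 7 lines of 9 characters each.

Answer: BBBBBBBBB
BBBBBBBBB
BBBBBBBBB
BBBBBBBBR
BBBBBBBBB
BBBBBBBBB
BBBBBBBBB

Derivation:
After op 1 fill(3,8,R) [1 cells changed]:
BBBBBBBBB
BBBBBBBBB
BBBBBBBBB
BBBBBBBBR
BBBBBBBBB
BBBBBBBBB
BBBBBBBBB
After op 2 fill(4,1,B) [0 cells changed]:
BBBBBBBBB
BBBBBBBBB
BBBBBBBBB
BBBBBBBBR
BBBBBBBBB
BBBBBBBBB
BBBBBBBBB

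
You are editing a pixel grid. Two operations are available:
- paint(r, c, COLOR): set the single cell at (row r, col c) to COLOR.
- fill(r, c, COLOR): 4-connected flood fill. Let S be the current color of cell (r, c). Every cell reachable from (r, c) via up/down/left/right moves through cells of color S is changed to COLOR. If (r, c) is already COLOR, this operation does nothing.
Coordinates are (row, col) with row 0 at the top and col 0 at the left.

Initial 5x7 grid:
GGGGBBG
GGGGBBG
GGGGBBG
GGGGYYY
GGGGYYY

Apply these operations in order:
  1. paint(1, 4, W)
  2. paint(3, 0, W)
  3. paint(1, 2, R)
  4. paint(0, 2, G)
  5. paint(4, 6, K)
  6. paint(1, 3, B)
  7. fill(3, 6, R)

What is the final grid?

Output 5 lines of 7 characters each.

Answer: GGGGBBG
GGRBWBG
GGGGBBG
WGGGRRR
GGGGRRK

Derivation:
After op 1 paint(1,4,W):
GGGGBBG
GGGGWBG
GGGGBBG
GGGGYYY
GGGGYYY
After op 2 paint(3,0,W):
GGGGBBG
GGGGWBG
GGGGBBG
WGGGYYY
GGGGYYY
After op 3 paint(1,2,R):
GGGGBBG
GGRGWBG
GGGGBBG
WGGGYYY
GGGGYYY
After op 4 paint(0,2,G):
GGGGBBG
GGRGWBG
GGGGBBG
WGGGYYY
GGGGYYY
After op 5 paint(4,6,K):
GGGGBBG
GGRGWBG
GGGGBBG
WGGGYYY
GGGGYYK
After op 6 paint(1,3,B):
GGGGBBG
GGRBWBG
GGGGBBG
WGGGYYY
GGGGYYK
After op 7 fill(3,6,R) [5 cells changed]:
GGGGBBG
GGRBWBG
GGGGBBG
WGGGRRR
GGGGRRK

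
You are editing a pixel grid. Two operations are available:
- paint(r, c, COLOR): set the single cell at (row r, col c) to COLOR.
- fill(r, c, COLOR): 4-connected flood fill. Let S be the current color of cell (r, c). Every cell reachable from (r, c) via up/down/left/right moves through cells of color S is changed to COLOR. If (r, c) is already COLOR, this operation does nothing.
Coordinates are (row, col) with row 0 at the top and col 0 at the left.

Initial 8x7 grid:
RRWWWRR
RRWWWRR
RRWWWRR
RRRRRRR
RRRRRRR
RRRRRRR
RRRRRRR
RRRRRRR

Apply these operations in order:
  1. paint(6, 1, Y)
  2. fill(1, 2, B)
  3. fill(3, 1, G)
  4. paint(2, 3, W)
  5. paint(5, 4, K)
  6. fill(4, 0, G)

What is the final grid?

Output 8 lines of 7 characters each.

Answer: GGBBBGG
GGBBBGG
GGBWBGG
GGGGGGG
GGGGGGG
GGGGKGG
GYGGGGG
GGGGGGG

Derivation:
After op 1 paint(6,1,Y):
RRWWWRR
RRWWWRR
RRWWWRR
RRRRRRR
RRRRRRR
RRRRRRR
RYRRRRR
RRRRRRR
After op 2 fill(1,2,B) [9 cells changed]:
RRBBBRR
RRBBBRR
RRBBBRR
RRRRRRR
RRRRRRR
RRRRRRR
RYRRRRR
RRRRRRR
After op 3 fill(3,1,G) [46 cells changed]:
GGBBBGG
GGBBBGG
GGBBBGG
GGGGGGG
GGGGGGG
GGGGGGG
GYGGGGG
GGGGGGG
After op 4 paint(2,3,W):
GGBBBGG
GGBBBGG
GGBWBGG
GGGGGGG
GGGGGGG
GGGGGGG
GYGGGGG
GGGGGGG
After op 5 paint(5,4,K):
GGBBBGG
GGBBBGG
GGBWBGG
GGGGGGG
GGGGGGG
GGGGKGG
GYGGGGG
GGGGGGG
After op 6 fill(4,0,G) [0 cells changed]:
GGBBBGG
GGBBBGG
GGBWBGG
GGGGGGG
GGGGGGG
GGGGKGG
GYGGGGG
GGGGGGG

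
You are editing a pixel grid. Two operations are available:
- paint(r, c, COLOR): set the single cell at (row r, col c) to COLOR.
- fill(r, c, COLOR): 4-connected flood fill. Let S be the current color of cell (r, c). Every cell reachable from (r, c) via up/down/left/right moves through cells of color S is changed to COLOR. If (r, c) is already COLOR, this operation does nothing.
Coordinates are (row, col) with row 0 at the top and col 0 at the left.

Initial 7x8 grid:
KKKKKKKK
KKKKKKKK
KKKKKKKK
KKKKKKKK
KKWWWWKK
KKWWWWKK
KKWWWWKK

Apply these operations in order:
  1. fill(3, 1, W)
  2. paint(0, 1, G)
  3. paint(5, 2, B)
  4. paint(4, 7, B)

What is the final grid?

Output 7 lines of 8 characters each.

Answer: WGWWWWWW
WWWWWWWW
WWWWWWWW
WWWWWWWW
WWWWWWWB
WWBWWWWW
WWWWWWWW

Derivation:
After op 1 fill(3,1,W) [44 cells changed]:
WWWWWWWW
WWWWWWWW
WWWWWWWW
WWWWWWWW
WWWWWWWW
WWWWWWWW
WWWWWWWW
After op 2 paint(0,1,G):
WGWWWWWW
WWWWWWWW
WWWWWWWW
WWWWWWWW
WWWWWWWW
WWWWWWWW
WWWWWWWW
After op 3 paint(5,2,B):
WGWWWWWW
WWWWWWWW
WWWWWWWW
WWWWWWWW
WWWWWWWW
WWBWWWWW
WWWWWWWW
After op 4 paint(4,7,B):
WGWWWWWW
WWWWWWWW
WWWWWWWW
WWWWWWWW
WWWWWWWB
WWBWWWWW
WWWWWWWW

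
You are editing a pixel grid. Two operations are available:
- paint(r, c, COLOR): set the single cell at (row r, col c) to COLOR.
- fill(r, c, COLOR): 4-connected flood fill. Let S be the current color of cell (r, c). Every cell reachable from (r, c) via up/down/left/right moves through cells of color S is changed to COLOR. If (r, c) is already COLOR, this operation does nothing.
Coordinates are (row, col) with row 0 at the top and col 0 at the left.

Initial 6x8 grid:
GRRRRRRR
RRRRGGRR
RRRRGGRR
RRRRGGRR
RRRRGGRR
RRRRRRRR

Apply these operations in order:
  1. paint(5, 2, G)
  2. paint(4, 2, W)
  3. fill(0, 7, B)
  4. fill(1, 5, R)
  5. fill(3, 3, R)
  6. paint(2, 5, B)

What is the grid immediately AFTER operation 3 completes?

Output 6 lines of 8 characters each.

Answer: GBBBBBBB
BBBBGGBB
BBBBGGBB
BBBBGGBB
BBWBGGBB
BBGBBBBB

Derivation:
After op 1 paint(5,2,G):
GRRRRRRR
RRRRGGRR
RRRRGGRR
RRRRGGRR
RRRRGGRR
RRGRRRRR
After op 2 paint(4,2,W):
GRRRRRRR
RRRRGGRR
RRRRGGRR
RRRRGGRR
RRWRGGRR
RRGRRRRR
After op 3 fill(0,7,B) [37 cells changed]:
GBBBBBBB
BBBBGGBB
BBBBGGBB
BBBBGGBB
BBWBGGBB
BBGBBBBB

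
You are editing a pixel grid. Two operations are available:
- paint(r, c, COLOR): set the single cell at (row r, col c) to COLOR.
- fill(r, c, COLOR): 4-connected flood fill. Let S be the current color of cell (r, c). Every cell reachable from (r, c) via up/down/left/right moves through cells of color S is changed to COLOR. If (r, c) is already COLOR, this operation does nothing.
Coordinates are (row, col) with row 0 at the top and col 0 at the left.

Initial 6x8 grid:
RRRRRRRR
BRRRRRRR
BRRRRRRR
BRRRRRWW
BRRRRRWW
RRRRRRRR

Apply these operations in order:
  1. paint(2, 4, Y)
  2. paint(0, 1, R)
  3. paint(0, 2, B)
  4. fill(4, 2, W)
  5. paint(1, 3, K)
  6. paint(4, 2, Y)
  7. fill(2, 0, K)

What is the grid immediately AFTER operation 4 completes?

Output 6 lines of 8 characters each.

Answer: WWBWWWWW
BWWWWWWW
BWWWYWWW
BWWWWWWW
BWWWWWWW
WWWWWWWW

Derivation:
After op 1 paint(2,4,Y):
RRRRRRRR
BRRRRRRR
BRRRYRRR
BRRRRRWW
BRRRRRWW
RRRRRRRR
After op 2 paint(0,1,R):
RRRRRRRR
BRRRRRRR
BRRRYRRR
BRRRRRWW
BRRRRRWW
RRRRRRRR
After op 3 paint(0,2,B):
RRBRRRRR
BRRRRRRR
BRRRYRRR
BRRRRRWW
BRRRRRWW
RRRRRRRR
After op 4 fill(4,2,W) [38 cells changed]:
WWBWWWWW
BWWWWWWW
BWWWYWWW
BWWWWWWW
BWWWWWWW
WWWWWWWW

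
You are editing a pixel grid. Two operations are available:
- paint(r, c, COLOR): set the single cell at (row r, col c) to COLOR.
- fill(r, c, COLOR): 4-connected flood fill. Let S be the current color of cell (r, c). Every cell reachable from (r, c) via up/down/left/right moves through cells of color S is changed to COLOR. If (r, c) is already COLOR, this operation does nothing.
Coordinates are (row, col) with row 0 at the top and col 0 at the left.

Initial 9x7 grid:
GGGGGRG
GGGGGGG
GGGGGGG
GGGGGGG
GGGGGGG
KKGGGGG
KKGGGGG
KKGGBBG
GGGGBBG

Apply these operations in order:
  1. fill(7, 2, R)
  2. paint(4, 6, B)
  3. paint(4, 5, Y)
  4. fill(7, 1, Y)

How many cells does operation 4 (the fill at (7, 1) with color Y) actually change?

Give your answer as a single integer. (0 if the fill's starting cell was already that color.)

After op 1 fill(7,2,R) [52 cells changed]:
RRRRRRR
RRRRRRR
RRRRRRR
RRRRRRR
RRRRRRR
KKRRRRR
KKRRRRR
KKRRBBR
RRRRBBR
After op 2 paint(4,6,B):
RRRRRRR
RRRRRRR
RRRRRRR
RRRRRRR
RRRRRRB
KKRRRRR
KKRRRRR
KKRRBBR
RRRRBBR
After op 3 paint(4,5,Y):
RRRRRRR
RRRRRRR
RRRRRRR
RRRRRRR
RRRRRYB
KKRRRRR
KKRRRRR
KKRRBBR
RRRRBBR
After op 4 fill(7,1,Y) [6 cells changed]:
RRRRRRR
RRRRRRR
RRRRRRR
RRRRRRR
RRRRRYB
YYRRRRR
YYRRRRR
YYRRBBR
RRRRBBR

Answer: 6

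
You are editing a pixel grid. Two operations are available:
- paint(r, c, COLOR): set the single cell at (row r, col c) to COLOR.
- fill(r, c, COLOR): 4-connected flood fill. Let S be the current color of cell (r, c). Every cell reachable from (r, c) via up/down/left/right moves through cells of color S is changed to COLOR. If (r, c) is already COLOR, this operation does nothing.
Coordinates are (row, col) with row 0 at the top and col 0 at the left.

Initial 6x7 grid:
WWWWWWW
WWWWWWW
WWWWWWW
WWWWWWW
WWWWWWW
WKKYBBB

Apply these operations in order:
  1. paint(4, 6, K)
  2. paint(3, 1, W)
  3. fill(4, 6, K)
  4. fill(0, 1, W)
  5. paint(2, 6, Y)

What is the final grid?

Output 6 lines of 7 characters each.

After op 1 paint(4,6,K):
WWWWWWW
WWWWWWW
WWWWWWW
WWWWWWW
WWWWWWK
WKKYBBB
After op 2 paint(3,1,W):
WWWWWWW
WWWWWWW
WWWWWWW
WWWWWWW
WWWWWWK
WKKYBBB
After op 3 fill(4,6,K) [0 cells changed]:
WWWWWWW
WWWWWWW
WWWWWWW
WWWWWWW
WWWWWWK
WKKYBBB
After op 4 fill(0,1,W) [0 cells changed]:
WWWWWWW
WWWWWWW
WWWWWWW
WWWWWWW
WWWWWWK
WKKYBBB
After op 5 paint(2,6,Y):
WWWWWWW
WWWWWWW
WWWWWWY
WWWWWWW
WWWWWWK
WKKYBBB

Answer: WWWWWWW
WWWWWWW
WWWWWWY
WWWWWWW
WWWWWWK
WKKYBBB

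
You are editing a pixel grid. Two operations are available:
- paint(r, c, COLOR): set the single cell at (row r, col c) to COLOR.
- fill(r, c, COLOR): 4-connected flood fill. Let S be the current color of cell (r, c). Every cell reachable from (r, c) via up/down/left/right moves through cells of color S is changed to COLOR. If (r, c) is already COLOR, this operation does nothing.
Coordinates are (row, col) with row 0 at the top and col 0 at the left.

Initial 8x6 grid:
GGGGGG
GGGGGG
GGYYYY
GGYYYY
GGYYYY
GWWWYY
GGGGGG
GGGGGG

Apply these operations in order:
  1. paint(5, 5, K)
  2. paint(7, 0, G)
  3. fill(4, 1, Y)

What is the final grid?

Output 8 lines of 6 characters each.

Answer: YYYYYY
YYYYYY
YYYYYY
YYYYYY
YYYYYY
YWWWYK
YYYYYY
YYYYYY

Derivation:
After op 1 paint(5,5,K):
GGGGGG
GGGGGG
GGYYYY
GGYYYY
GGYYYY
GWWWYK
GGGGGG
GGGGGG
After op 2 paint(7,0,G):
GGGGGG
GGGGGG
GGYYYY
GGYYYY
GGYYYY
GWWWYK
GGGGGG
GGGGGG
After op 3 fill(4,1,Y) [31 cells changed]:
YYYYYY
YYYYYY
YYYYYY
YYYYYY
YYYYYY
YWWWYK
YYYYYY
YYYYYY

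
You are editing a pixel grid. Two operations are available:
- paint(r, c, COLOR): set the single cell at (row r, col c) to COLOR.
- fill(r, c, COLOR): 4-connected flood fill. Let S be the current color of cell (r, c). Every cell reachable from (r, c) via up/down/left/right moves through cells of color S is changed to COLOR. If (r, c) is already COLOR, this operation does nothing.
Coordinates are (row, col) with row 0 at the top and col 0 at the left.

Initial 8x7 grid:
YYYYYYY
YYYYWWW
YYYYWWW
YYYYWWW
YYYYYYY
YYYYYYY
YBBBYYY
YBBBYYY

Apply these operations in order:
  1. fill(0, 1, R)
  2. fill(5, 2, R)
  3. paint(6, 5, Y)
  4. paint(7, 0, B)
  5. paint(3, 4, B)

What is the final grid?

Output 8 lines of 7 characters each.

After op 1 fill(0,1,R) [41 cells changed]:
RRRRRRR
RRRRWWW
RRRRWWW
RRRRWWW
RRRRRRR
RRRRRRR
RBBBRRR
RBBBRRR
After op 2 fill(5,2,R) [0 cells changed]:
RRRRRRR
RRRRWWW
RRRRWWW
RRRRWWW
RRRRRRR
RRRRRRR
RBBBRRR
RBBBRRR
After op 3 paint(6,5,Y):
RRRRRRR
RRRRWWW
RRRRWWW
RRRRWWW
RRRRRRR
RRRRRRR
RBBBRYR
RBBBRRR
After op 4 paint(7,0,B):
RRRRRRR
RRRRWWW
RRRRWWW
RRRRWWW
RRRRRRR
RRRRRRR
RBBBRYR
BBBBRRR
After op 5 paint(3,4,B):
RRRRRRR
RRRRWWW
RRRRWWW
RRRRBWW
RRRRRRR
RRRRRRR
RBBBRYR
BBBBRRR

Answer: RRRRRRR
RRRRWWW
RRRRWWW
RRRRBWW
RRRRRRR
RRRRRRR
RBBBRYR
BBBBRRR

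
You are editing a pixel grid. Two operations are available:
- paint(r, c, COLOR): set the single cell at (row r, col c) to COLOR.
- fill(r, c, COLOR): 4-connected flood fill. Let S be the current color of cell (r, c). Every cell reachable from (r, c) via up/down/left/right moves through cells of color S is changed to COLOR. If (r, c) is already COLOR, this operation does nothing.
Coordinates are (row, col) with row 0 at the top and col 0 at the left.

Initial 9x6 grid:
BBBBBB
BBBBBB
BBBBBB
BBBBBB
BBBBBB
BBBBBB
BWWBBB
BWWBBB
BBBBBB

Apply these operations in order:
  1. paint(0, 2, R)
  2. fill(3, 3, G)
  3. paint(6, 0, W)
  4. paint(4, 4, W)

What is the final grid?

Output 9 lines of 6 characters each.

Answer: GGRGGG
GGGGGG
GGGGGG
GGGGGG
GGGGWG
GGGGGG
WWWGGG
GWWGGG
GGGGGG

Derivation:
After op 1 paint(0,2,R):
BBRBBB
BBBBBB
BBBBBB
BBBBBB
BBBBBB
BBBBBB
BWWBBB
BWWBBB
BBBBBB
After op 2 fill(3,3,G) [49 cells changed]:
GGRGGG
GGGGGG
GGGGGG
GGGGGG
GGGGGG
GGGGGG
GWWGGG
GWWGGG
GGGGGG
After op 3 paint(6,0,W):
GGRGGG
GGGGGG
GGGGGG
GGGGGG
GGGGGG
GGGGGG
WWWGGG
GWWGGG
GGGGGG
After op 4 paint(4,4,W):
GGRGGG
GGGGGG
GGGGGG
GGGGGG
GGGGWG
GGGGGG
WWWGGG
GWWGGG
GGGGGG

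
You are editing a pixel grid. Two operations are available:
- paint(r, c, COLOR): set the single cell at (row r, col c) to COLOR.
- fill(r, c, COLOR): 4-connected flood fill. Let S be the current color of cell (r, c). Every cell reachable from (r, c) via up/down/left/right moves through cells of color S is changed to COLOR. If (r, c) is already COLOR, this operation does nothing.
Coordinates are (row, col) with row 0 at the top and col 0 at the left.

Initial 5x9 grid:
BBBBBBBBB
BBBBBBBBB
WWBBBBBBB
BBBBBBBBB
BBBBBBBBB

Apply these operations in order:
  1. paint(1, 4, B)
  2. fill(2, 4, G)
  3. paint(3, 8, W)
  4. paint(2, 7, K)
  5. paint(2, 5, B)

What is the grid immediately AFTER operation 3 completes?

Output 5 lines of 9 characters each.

Answer: GGGGGGGGG
GGGGGGGGG
WWGGGGGGG
GGGGGGGGW
GGGGGGGGG

Derivation:
After op 1 paint(1,4,B):
BBBBBBBBB
BBBBBBBBB
WWBBBBBBB
BBBBBBBBB
BBBBBBBBB
After op 2 fill(2,4,G) [43 cells changed]:
GGGGGGGGG
GGGGGGGGG
WWGGGGGGG
GGGGGGGGG
GGGGGGGGG
After op 3 paint(3,8,W):
GGGGGGGGG
GGGGGGGGG
WWGGGGGGG
GGGGGGGGW
GGGGGGGGG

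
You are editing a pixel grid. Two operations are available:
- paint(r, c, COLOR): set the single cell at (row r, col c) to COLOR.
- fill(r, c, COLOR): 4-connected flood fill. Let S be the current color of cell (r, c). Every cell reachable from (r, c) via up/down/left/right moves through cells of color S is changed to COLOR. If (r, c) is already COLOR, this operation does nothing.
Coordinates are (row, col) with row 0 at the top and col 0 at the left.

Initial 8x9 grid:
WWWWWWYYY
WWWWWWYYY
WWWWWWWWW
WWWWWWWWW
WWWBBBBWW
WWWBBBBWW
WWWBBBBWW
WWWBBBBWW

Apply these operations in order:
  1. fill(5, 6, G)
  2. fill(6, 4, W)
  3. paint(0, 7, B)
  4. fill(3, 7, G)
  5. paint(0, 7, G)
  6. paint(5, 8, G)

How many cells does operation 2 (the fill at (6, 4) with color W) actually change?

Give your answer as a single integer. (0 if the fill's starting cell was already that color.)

Answer: 16

Derivation:
After op 1 fill(5,6,G) [16 cells changed]:
WWWWWWYYY
WWWWWWYYY
WWWWWWWWW
WWWWWWWWW
WWWGGGGWW
WWWGGGGWW
WWWGGGGWW
WWWGGGGWW
After op 2 fill(6,4,W) [16 cells changed]:
WWWWWWYYY
WWWWWWYYY
WWWWWWWWW
WWWWWWWWW
WWWWWWWWW
WWWWWWWWW
WWWWWWWWW
WWWWWWWWW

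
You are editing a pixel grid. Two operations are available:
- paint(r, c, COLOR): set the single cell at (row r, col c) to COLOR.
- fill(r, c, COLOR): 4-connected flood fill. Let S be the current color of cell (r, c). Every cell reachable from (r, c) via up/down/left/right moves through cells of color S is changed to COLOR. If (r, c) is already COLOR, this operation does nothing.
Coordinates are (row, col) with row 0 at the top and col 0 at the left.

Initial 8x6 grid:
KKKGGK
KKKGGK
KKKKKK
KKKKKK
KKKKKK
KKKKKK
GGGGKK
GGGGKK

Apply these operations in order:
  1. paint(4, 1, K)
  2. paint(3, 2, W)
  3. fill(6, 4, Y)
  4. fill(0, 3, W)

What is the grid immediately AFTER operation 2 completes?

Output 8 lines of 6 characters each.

After op 1 paint(4,1,K):
KKKGGK
KKKGGK
KKKKKK
KKKKKK
KKKKKK
KKKKKK
GGGGKK
GGGGKK
After op 2 paint(3,2,W):
KKKGGK
KKKGGK
KKKKKK
KKWKKK
KKKKKK
KKKKKK
GGGGKK
GGGGKK

Answer: KKKGGK
KKKGGK
KKKKKK
KKWKKK
KKKKKK
KKKKKK
GGGGKK
GGGGKK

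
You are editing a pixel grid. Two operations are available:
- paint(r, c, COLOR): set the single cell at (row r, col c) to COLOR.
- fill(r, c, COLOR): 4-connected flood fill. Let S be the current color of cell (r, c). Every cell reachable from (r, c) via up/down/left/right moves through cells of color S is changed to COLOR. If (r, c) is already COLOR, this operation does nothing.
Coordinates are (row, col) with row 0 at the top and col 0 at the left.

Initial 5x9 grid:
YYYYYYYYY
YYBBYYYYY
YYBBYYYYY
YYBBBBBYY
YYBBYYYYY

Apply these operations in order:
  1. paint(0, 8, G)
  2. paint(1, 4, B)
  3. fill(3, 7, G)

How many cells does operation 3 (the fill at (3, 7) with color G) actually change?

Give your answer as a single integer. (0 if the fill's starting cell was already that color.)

Answer: 32

Derivation:
After op 1 paint(0,8,G):
YYYYYYYYG
YYBBYYYYY
YYBBYYYYY
YYBBBBBYY
YYBBYYYYY
After op 2 paint(1,4,B):
YYYYYYYYG
YYBBBYYYY
YYBBYYYYY
YYBBBBBYY
YYBBYYYYY
After op 3 fill(3,7,G) [32 cells changed]:
GGGGGGGGG
GGBBBGGGG
GGBBGGGGG
GGBBBBBGG
GGBBGGGGG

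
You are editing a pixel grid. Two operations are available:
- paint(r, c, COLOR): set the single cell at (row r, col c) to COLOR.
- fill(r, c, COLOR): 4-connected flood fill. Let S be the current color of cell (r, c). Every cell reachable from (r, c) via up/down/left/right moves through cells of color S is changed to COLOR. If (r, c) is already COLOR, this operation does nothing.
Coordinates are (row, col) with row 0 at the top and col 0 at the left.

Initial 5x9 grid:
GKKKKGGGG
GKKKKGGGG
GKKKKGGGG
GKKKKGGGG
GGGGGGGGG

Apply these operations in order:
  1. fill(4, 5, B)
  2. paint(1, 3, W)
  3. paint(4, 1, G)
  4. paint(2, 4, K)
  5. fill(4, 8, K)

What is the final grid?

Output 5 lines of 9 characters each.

After op 1 fill(4,5,B) [29 cells changed]:
BKKKKBBBB
BKKKKBBBB
BKKKKBBBB
BKKKKBBBB
BBBBBBBBB
After op 2 paint(1,3,W):
BKKKKBBBB
BKKWKBBBB
BKKKKBBBB
BKKKKBBBB
BBBBBBBBB
After op 3 paint(4,1,G):
BKKKKBBBB
BKKWKBBBB
BKKKKBBBB
BKKKKBBBB
BGBBBBBBB
After op 4 paint(2,4,K):
BKKKKBBBB
BKKWKBBBB
BKKKKBBBB
BKKKKBBBB
BGBBBBBBB
After op 5 fill(4,8,K) [23 cells changed]:
BKKKKKKKK
BKKWKKKKK
BKKKKKKKK
BKKKKKKKK
BGKKKKKKK

Answer: BKKKKKKKK
BKKWKKKKK
BKKKKKKKK
BKKKKKKKK
BGKKKKKKK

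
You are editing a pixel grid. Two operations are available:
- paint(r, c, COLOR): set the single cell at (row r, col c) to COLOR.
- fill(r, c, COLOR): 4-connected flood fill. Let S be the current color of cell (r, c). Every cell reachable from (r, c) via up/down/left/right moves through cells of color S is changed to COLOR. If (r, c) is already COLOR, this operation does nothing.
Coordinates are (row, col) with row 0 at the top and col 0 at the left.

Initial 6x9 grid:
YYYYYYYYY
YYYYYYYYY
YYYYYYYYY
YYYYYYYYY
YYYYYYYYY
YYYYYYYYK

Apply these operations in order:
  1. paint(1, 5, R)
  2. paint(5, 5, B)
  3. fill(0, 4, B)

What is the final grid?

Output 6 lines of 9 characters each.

Answer: BBBBBBBBB
BBBBBRBBB
BBBBBBBBB
BBBBBBBBB
BBBBBBBBB
BBBBBBBBK

Derivation:
After op 1 paint(1,5,R):
YYYYYYYYY
YYYYYRYYY
YYYYYYYYY
YYYYYYYYY
YYYYYYYYY
YYYYYYYYK
After op 2 paint(5,5,B):
YYYYYYYYY
YYYYYRYYY
YYYYYYYYY
YYYYYYYYY
YYYYYYYYY
YYYYYBYYK
After op 3 fill(0,4,B) [51 cells changed]:
BBBBBBBBB
BBBBBRBBB
BBBBBBBBB
BBBBBBBBB
BBBBBBBBB
BBBBBBBBK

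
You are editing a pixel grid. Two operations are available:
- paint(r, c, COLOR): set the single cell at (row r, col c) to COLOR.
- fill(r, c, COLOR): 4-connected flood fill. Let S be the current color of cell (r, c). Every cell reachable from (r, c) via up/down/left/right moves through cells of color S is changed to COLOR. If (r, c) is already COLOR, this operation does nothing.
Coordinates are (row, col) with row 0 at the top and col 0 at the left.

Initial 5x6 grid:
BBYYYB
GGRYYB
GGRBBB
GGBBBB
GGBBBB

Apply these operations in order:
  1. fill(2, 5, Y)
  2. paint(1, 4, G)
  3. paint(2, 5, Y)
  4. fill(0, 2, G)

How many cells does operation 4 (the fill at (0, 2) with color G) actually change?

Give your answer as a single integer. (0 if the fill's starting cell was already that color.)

Answer: 17

Derivation:
After op 1 fill(2,5,Y) [13 cells changed]:
BBYYYY
GGRYYY
GGRYYY
GGYYYY
GGYYYY
After op 2 paint(1,4,G):
BBYYYY
GGRYGY
GGRYYY
GGYYYY
GGYYYY
After op 3 paint(2,5,Y):
BBYYYY
GGRYGY
GGRYYY
GGYYYY
GGYYYY
After op 4 fill(0,2,G) [17 cells changed]:
BBGGGG
GGRGGG
GGRGGG
GGGGGG
GGGGGG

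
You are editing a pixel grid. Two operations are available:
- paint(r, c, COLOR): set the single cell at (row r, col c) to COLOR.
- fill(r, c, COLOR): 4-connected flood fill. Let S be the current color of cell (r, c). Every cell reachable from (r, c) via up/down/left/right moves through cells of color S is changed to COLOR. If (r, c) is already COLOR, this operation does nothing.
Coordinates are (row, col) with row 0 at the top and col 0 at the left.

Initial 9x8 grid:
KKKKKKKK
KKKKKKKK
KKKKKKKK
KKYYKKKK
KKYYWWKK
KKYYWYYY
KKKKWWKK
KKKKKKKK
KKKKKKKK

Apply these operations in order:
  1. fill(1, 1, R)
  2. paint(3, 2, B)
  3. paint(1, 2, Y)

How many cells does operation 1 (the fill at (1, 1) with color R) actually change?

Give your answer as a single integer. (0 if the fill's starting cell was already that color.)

After op 1 fill(1,1,R) [58 cells changed]:
RRRRRRRR
RRRRRRRR
RRRRRRRR
RRYYRRRR
RRYYWWRR
RRYYWYYY
RRRRWWRR
RRRRRRRR
RRRRRRRR

Answer: 58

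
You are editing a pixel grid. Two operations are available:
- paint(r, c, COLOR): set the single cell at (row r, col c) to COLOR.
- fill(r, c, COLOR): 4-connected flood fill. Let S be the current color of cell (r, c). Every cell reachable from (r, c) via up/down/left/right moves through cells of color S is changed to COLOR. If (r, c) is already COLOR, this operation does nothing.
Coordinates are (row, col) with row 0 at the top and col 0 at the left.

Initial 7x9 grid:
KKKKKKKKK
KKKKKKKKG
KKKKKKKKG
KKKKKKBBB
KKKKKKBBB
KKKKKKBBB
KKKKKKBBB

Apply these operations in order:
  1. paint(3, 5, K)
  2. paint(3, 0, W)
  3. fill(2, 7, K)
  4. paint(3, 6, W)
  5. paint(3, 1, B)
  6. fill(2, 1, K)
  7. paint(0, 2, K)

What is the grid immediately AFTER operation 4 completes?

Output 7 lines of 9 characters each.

After op 1 paint(3,5,K):
KKKKKKKKK
KKKKKKKKG
KKKKKKKKG
KKKKKKBBB
KKKKKKBBB
KKKKKKBBB
KKKKKKBBB
After op 2 paint(3,0,W):
KKKKKKKKK
KKKKKKKKG
KKKKKKKKG
WKKKKKBBB
KKKKKKBBB
KKKKKKBBB
KKKKKKBBB
After op 3 fill(2,7,K) [0 cells changed]:
KKKKKKKKK
KKKKKKKKG
KKKKKKKKG
WKKKKKBBB
KKKKKKBBB
KKKKKKBBB
KKKKKKBBB
After op 4 paint(3,6,W):
KKKKKKKKK
KKKKKKKKG
KKKKKKKKG
WKKKKKWBB
KKKKKKBBB
KKKKKKBBB
KKKKKKBBB

Answer: KKKKKKKKK
KKKKKKKKG
KKKKKKKKG
WKKKKKWBB
KKKKKKBBB
KKKKKKBBB
KKKKKKBBB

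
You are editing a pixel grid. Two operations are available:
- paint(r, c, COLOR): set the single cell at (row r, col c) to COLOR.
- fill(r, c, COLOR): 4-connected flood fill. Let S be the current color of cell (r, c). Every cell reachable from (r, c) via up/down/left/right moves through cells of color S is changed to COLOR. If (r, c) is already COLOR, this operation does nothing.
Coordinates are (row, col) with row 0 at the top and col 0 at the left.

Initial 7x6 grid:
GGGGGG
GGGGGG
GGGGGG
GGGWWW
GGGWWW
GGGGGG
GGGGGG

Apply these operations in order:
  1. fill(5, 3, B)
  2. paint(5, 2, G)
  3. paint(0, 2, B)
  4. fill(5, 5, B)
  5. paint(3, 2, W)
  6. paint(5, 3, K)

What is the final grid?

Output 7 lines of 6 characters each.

Answer: BBBBBB
BBBBBB
BBBBBB
BBWWWW
BBBWWW
BBGKBB
BBBBBB

Derivation:
After op 1 fill(5,3,B) [36 cells changed]:
BBBBBB
BBBBBB
BBBBBB
BBBWWW
BBBWWW
BBBBBB
BBBBBB
After op 2 paint(5,2,G):
BBBBBB
BBBBBB
BBBBBB
BBBWWW
BBBWWW
BBGBBB
BBBBBB
After op 3 paint(0,2,B):
BBBBBB
BBBBBB
BBBBBB
BBBWWW
BBBWWW
BBGBBB
BBBBBB
After op 4 fill(5,5,B) [0 cells changed]:
BBBBBB
BBBBBB
BBBBBB
BBBWWW
BBBWWW
BBGBBB
BBBBBB
After op 5 paint(3,2,W):
BBBBBB
BBBBBB
BBBBBB
BBWWWW
BBBWWW
BBGBBB
BBBBBB
After op 6 paint(5,3,K):
BBBBBB
BBBBBB
BBBBBB
BBWWWW
BBBWWW
BBGKBB
BBBBBB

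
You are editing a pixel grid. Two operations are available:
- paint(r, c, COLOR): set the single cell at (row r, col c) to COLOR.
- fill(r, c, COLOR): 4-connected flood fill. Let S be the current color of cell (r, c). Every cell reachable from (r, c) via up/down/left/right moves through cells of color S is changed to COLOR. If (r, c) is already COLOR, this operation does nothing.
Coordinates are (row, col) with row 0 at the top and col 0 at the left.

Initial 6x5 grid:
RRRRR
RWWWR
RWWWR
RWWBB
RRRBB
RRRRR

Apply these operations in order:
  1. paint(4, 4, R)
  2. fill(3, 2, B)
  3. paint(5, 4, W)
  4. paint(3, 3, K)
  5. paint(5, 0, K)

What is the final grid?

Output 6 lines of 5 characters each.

Answer: RRRRR
RBBBR
RBBBR
RBBKB
RRRBR
KRRRW

Derivation:
After op 1 paint(4,4,R):
RRRRR
RWWWR
RWWWR
RWWBB
RRRBR
RRRRR
After op 2 fill(3,2,B) [8 cells changed]:
RRRRR
RBBBR
RBBBR
RBBBB
RRRBR
RRRRR
After op 3 paint(5,4,W):
RRRRR
RBBBR
RBBBR
RBBBB
RRRBR
RRRRW
After op 4 paint(3,3,K):
RRRRR
RBBBR
RBBBR
RBBKB
RRRBR
RRRRW
After op 5 paint(5,0,K):
RRRRR
RBBBR
RBBBR
RBBKB
RRRBR
KRRRW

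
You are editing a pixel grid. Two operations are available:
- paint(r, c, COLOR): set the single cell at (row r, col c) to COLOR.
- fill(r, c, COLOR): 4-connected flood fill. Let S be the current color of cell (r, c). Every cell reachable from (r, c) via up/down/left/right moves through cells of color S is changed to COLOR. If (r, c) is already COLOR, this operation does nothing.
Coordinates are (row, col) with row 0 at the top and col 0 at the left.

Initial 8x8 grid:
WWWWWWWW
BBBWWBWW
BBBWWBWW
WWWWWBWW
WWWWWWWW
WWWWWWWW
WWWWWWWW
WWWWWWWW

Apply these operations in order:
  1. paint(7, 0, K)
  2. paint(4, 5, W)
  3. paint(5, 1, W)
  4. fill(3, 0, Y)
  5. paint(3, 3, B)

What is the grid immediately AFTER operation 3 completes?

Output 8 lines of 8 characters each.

Answer: WWWWWWWW
BBBWWBWW
BBBWWBWW
WWWWWBWW
WWWWWWWW
WWWWWWWW
WWWWWWWW
KWWWWWWW

Derivation:
After op 1 paint(7,0,K):
WWWWWWWW
BBBWWBWW
BBBWWBWW
WWWWWBWW
WWWWWWWW
WWWWWWWW
WWWWWWWW
KWWWWWWW
After op 2 paint(4,5,W):
WWWWWWWW
BBBWWBWW
BBBWWBWW
WWWWWBWW
WWWWWWWW
WWWWWWWW
WWWWWWWW
KWWWWWWW
After op 3 paint(5,1,W):
WWWWWWWW
BBBWWBWW
BBBWWBWW
WWWWWBWW
WWWWWWWW
WWWWWWWW
WWWWWWWW
KWWWWWWW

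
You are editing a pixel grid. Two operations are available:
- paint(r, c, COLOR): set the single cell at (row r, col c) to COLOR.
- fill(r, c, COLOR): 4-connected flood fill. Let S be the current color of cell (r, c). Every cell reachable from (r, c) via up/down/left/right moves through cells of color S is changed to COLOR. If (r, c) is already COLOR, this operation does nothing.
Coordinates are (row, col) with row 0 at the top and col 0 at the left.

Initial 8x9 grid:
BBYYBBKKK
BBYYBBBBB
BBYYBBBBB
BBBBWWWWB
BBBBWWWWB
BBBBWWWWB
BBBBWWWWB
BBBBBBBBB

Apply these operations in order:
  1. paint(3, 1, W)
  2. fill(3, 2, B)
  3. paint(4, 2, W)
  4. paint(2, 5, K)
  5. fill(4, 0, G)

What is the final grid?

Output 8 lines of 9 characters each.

After op 1 paint(3,1,W):
BBYYBBKKK
BBYYBBBBB
BBYYBBBBB
BWBBWWWWB
BBBBWWWWB
BBBBWWWWB
BBBBWWWWB
BBBBBBBBB
After op 2 fill(3,2,B) [0 cells changed]:
BBYYBBKKK
BBYYBBBBB
BBYYBBBBB
BWBBWWWWB
BBBBWWWWB
BBBBWWWWB
BBBBWWWWB
BBBBBBBBB
After op 3 paint(4,2,W):
BBYYBBKKK
BBYYBBBBB
BBYYBBBBB
BWBBWWWWB
BBWBWWWWB
BBBBWWWWB
BBBBWWWWB
BBBBBBBBB
After op 4 paint(2,5,K):
BBYYBBKKK
BBYYBBBBB
BBYYBKBBB
BWBBWWWWB
BBWBWWWWB
BBBBWWWWB
BBBBWWWWB
BBBBBBBBB
After op 5 fill(4,0,G) [44 cells changed]:
GGYYGGKKK
GGYYGGGGG
GGYYGKGGG
GWGGWWWWG
GGWGWWWWG
GGGGWWWWG
GGGGWWWWG
GGGGGGGGG

Answer: GGYYGGKKK
GGYYGGGGG
GGYYGKGGG
GWGGWWWWG
GGWGWWWWG
GGGGWWWWG
GGGGWWWWG
GGGGGGGGG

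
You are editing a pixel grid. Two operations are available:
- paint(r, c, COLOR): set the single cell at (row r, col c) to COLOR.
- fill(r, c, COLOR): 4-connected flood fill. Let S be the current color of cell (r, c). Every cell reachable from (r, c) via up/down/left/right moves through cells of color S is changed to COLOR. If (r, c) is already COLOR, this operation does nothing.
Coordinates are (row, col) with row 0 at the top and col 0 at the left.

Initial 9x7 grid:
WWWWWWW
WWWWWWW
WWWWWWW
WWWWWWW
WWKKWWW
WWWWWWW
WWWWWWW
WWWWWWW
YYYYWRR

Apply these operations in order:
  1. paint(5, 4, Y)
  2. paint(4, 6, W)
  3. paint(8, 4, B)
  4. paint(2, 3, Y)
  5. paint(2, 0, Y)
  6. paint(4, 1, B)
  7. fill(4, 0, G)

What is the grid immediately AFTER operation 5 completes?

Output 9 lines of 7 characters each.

Answer: WWWWWWW
WWWWWWW
YWWYWWW
WWWWWWW
WWKKWWW
WWWWYWW
WWWWWWW
WWWWWWW
YYYYBRR

Derivation:
After op 1 paint(5,4,Y):
WWWWWWW
WWWWWWW
WWWWWWW
WWWWWWW
WWKKWWW
WWWWYWW
WWWWWWW
WWWWWWW
YYYYWRR
After op 2 paint(4,6,W):
WWWWWWW
WWWWWWW
WWWWWWW
WWWWWWW
WWKKWWW
WWWWYWW
WWWWWWW
WWWWWWW
YYYYWRR
After op 3 paint(8,4,B):
WWWWWWW
WWWWWWW
WWWWWWW
WWWWWWW
WWKKWWW
WWWWYWW
WWWWWWW
WWWWWWW
YYYYBRR
After op 4 paint(2,3,Y):
WWWWWWW
WWWWWWW
WWWYWWW
WWWWWWW
WWKKWWW
WWWWYWW
WWWWWWW
WWWWWWW
YYYYBRR
After op 5 paint(2,0,Y):
WWWWWWW
WWWWWWW
YWWYWWW
WWWWWWW
WWKKWWW
WWWWYWW
WWWWWWW
WWWWWWW
YYYYBRR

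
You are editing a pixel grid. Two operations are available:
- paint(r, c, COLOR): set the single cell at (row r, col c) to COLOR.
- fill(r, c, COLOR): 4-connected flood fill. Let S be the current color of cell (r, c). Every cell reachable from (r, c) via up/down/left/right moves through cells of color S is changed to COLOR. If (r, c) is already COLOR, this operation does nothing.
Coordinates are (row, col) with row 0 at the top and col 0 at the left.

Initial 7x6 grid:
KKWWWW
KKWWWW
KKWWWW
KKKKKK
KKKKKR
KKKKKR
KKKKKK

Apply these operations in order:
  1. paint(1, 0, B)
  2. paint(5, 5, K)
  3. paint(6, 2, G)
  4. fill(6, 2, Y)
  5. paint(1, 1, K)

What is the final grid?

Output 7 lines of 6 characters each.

Answer: KKWWWW
BKWWWW
KKWWWW
KKKKKK
KKKKKR
KKKKKK
KKYKKK

Derivation:
After op 1 paint(1,0,B):
KKWWWW
BKWWWW
KKWWWW
KKKKKK
KKKKKR
KKKKKR
KKKKKK
After op 2 paint(5,5,K):
KKWWWW
BKWWWW
KKWWWW
KKKKKK
KKKKKR
KKKKKK
KKKKKK
After op 3 paint(6,2,G):
KKWWWW
BKWWWW
KKWWWW
KKKKKK
KKKKKR
KKKKKK
KKGKKK
After op 4 fill(6,2,Y) [1 cells changed]:
KKWWWW
BKWWWW
KKWWWW
KKKKKK
KKKKKR
KKKKKK
KKYKKK
After op 5 paint(1,1,K):
KKWWWW
BKWWWW
KKWWWW
KKKKKK
KKKKKR
KKKKKK
KKYKKK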